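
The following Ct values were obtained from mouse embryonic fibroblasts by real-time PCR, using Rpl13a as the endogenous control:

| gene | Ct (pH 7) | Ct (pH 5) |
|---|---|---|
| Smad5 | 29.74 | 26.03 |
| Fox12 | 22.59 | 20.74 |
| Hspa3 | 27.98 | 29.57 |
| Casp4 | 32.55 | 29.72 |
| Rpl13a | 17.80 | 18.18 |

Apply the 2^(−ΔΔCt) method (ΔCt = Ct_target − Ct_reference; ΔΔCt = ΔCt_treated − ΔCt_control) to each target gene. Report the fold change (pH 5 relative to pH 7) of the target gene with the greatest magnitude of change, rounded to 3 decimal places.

Smad5: ΔΔCt = (26.03−18.18) − (29.74−17.80) = 7.85 − 11.94 = -4.09; fold change = 2^4.09 = 17.030
Fox12: ΔΔCt = (20.74−18.18) − (22.59−17.80) = 2.56 − 4.79 = -2.23; fold change = 2^2.23 = 4.691
Hspa3: ΔΔCt = (29.57−18.18) − (27.98−17.80) = 11.39 − 10.18 = 1.21; fold change = 2^-1.21 = 0.432
Casp4: ΔΔCt = (29.72−18.18) − (32.55−17.80) = 11.54 − 14.75 = -3.21; fold change = 2^3.21 = 9.254
Smad5 has the largest |ΔΔCt| = 4.09.

17.030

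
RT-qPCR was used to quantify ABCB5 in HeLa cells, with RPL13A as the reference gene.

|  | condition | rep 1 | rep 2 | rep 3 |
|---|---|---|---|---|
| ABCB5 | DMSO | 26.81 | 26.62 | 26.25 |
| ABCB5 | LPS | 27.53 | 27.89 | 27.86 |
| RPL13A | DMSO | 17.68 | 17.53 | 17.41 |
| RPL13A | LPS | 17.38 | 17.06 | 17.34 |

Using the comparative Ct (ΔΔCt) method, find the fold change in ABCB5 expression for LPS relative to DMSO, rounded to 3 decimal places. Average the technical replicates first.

Mean Ct: ABCB5 DMSO 26.560; ABCB5 LPS 27.760; RPL13A DMSO 17.540; RPL13A LPS 17.260
ΔCt(DMSO) = 26.560 − 17.540 = 9.020
ΔCt(LPS) = 27.760 − 17.260 = 10.500
ΔΔCt = 10.500 − 9.020 = 1.480
Fold change = 2^(−1.480) = 0.3585

0.358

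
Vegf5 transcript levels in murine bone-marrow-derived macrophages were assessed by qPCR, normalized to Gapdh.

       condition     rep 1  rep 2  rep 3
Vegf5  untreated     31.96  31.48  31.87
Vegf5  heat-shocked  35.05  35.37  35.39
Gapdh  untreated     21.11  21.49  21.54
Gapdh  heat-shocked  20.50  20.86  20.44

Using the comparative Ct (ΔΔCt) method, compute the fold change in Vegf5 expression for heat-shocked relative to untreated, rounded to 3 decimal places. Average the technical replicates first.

0.051

Mean Ct: Vegf5 untreated 31.770; Vegf5 heat-shocked 35.270; Gapdh untreated 21.380; Gapdh heat-shocked 20.600
ΔCt(untreated) = 31.770 − 21.380 = 10.390
ΔCt(heat-shocked) = 35.270 − 20.600 = 14.670
ΔΔCt = 14.670 − 10.390 = 4.280
Fold change = 2^(−4.280) = 0.0515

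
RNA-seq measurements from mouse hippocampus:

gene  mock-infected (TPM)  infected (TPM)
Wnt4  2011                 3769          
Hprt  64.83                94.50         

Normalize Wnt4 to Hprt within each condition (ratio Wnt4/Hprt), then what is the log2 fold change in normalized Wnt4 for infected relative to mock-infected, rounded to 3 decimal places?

0.363

Wnt4/Hprt (mock-infected) = 2011 / 64.83 = 31.02
Wnt4/Hprt (infected) = 3769 / 94.50 = 39.884
Fold change = 39.884 / 31.02 = 1.2858
log2(1.2858) = 0.3626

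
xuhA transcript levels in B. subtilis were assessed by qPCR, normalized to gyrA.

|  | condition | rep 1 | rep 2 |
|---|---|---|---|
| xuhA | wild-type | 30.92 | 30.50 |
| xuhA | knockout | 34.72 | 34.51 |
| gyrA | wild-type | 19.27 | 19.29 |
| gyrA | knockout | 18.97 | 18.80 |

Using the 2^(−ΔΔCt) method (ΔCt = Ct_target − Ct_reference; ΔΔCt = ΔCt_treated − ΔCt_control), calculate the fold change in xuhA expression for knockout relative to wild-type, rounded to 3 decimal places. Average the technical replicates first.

Mean Ct: xuhA wild-type 30.710; xuhA knockout 34.615; gyrA wild-type 19.280; gyrA knockout 18.885
ΔCt(wild-type) = 30.710 − 19.280 = 11.430
ΔCt(knockout) = 34.615 − 18.885 = 15.730
ΔΔCt = 15.730 − 11.430 = 4.300
Fold change = 2^(−4.300) = 0.0508

0.051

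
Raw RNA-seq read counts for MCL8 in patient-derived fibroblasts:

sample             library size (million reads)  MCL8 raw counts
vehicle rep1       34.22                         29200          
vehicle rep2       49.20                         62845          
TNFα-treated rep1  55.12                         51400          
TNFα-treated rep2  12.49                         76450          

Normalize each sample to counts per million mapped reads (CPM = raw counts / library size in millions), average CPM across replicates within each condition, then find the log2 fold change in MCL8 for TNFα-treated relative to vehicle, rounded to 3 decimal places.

CPM(vehicle rep1) = 29200 / 34.22 = 853.3022
CPM(vehicle rep2) = 62845 / 49.20 = 1277.3374
CPM(TNFα-treated rep1) = 51400 / 55.12 = 932.5109
CPM(TNFα-treated rep2) = 76450 / 12.49 = 6120.8967
mean CPM(vehicle) = 1065.3198; mean CPM(TNFα-treated) = 3526.7038
Fold change = 3526.7038 / 1065.3198 = 3.31046
log2(3.31046) = 1.7270

1.727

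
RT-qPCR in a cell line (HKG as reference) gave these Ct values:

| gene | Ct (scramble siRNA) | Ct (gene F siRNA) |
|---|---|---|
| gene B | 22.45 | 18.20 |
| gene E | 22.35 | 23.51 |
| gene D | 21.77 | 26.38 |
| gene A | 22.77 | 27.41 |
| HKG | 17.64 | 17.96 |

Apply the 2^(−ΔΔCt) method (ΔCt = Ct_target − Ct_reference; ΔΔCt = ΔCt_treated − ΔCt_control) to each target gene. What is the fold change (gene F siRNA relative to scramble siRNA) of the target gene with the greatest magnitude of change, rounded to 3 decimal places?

23.752

gene B: ΔΔCt = (18.20−17.96) − (22.45−17.64) = 0.24 − 4.81 = -4.57; fold change = 2^4.57 = 23.752
gene E: ΔΔCt = (23.51−17.96) − (22.35−17.64) = 5.55 − 4.71 = 0.84; fold change = 2^-0.84 = 0.559
gene D: ΔΔCt = (26.38−17.96) − (21.77−17.64) = 8.42 − 4.13 = 4.29; fold change = 2^-4.29 = 0.051
gene A: ΔΔCt = (27.41−17.96) − (22.77−17.64) = 9.45 − 5.13 = 4.32; fold change = 2^-4.32 = 0.050
gene B has the largest |ΔΔCt| = 4.57.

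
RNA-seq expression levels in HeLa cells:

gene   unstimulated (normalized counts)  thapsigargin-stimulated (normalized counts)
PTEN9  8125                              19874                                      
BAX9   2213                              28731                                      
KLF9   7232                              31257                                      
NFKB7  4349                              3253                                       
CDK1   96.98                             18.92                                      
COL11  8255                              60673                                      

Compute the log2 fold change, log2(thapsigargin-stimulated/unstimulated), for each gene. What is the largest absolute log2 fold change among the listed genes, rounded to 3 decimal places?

log2(19874/8125) = 1.290  (PTEN9)
log2(28731/2213) = 3.699  (BAX9)
log2(31257/7232) = 2.112  (KLF9)
log2(3253/4349) = -0.419  (NFKB7)
log2(18.92/96.98) = -2.358  (CDK1)
log2(60673/8255) = 2.878  (COL11)
The largest magnitude belongs to BAX9.

3.699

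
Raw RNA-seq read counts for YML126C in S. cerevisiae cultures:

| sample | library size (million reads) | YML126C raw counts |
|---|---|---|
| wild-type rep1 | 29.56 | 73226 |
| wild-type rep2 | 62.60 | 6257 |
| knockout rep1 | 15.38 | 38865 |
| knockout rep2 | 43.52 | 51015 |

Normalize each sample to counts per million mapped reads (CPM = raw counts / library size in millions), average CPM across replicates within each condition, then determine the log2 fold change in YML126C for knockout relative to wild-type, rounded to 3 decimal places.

CPM(wild-type rep1) = 73226 / 29.56 = 2477.1989
CPM(wild-type rep2) = 6257 / 62.60 = 99.9521
CPM(knockout rep1) = 38865 / 15.38 = 2526.9831
CPM(knockout rep2) = 51015 / 43.52 = 1172.2197
mean CPM(wild-type) = 1288.5755; mean CPM(knockout) = 1849.6014
Fold change = 1849.6014 / 1288.5755 = 1.43538
log2(1.43538) = 0.5214

0.521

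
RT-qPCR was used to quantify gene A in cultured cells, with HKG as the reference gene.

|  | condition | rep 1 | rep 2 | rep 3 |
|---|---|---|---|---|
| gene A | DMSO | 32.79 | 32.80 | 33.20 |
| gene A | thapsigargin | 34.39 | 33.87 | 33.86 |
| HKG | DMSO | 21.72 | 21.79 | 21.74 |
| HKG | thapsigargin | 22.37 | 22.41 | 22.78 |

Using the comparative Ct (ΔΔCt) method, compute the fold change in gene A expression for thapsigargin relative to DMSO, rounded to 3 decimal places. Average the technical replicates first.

Mean Ct: gene A DMSO 32.930; gene A thapsigargin 34.040; HKG DMSO 21.750; HKG thapsigargin 22.520
ΔCt(DMSO) = 32.930 − 21.750 = 11.180
ΔCt(thapsigargin) = 34.040 − 22.520 = 11.520
ΔΔCt = 11.520 − 11.180 = 0.340
Fold change = 2^(−0.340) = 0.7900

0.790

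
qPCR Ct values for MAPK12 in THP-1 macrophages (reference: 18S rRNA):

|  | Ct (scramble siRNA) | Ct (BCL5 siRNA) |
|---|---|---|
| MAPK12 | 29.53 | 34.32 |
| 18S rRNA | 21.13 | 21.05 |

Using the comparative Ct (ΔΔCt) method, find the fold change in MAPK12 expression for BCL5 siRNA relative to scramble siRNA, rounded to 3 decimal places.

ΔCt(scramble siRNA) = 29.530 − 21.130 = 8.400
ΔCt(BCL5 siRNA) = 34.320 − 21.050 = 13.270
ΔΔCt = 13.270 − 8.400 = 4.870
Fold change = 2^(−4.870) = 0.0342

0.034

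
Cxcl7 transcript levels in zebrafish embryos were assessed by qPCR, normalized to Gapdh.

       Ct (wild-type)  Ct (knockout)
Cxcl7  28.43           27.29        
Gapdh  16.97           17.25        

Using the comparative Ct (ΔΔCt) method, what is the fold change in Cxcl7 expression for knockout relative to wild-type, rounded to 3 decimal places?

ΔCt(wild-type) = 28.430 − 16.970 = 11.460
ΔCt(knockout) = 27.290 − 17.250 = 10.040
ΔΔCt = 10.040 − 11.460 = -1.420
Fold change = 2^(−(-1.420)) = 2^1.420 = 2.6759

2.676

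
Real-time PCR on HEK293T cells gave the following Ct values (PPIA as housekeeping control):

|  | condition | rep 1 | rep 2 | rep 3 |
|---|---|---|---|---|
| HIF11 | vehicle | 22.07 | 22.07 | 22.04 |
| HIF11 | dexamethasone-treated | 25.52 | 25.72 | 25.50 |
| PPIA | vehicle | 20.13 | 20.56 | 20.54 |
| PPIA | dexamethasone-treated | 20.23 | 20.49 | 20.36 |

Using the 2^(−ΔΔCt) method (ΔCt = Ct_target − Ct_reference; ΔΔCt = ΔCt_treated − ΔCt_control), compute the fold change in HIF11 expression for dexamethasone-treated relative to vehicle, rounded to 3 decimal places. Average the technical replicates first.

0.084

Mean Ct: HIF11 vehicle 22.060; HIF11 dexamethasone-treated 25.580; PPIA vehicle 20.410; PPIA dexamethasone-treated 20.360
ΔCt(vehicle) = 22.060 − 20.410 = 1.650
ΔCt(dexamethasone-treated) = 25.580 − 20.360 = 5.220
ΔΔCt = 5.220 − 1.650 = 3.570
Fold change = 2^(−3.570) = 0.0842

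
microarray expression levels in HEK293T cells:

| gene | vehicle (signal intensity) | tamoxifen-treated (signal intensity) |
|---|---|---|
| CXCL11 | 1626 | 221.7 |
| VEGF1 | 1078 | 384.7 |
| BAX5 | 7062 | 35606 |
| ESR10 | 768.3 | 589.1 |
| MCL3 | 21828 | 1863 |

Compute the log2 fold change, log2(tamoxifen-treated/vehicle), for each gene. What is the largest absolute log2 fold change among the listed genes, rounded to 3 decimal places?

log2(221.7/1626) = -2.875  (CXCL11)
log2(384.7/1078) = -1.487  (VEGF1)
log2(35606/7062) = 2.334  (BAX5)
log2(589.1/768.3) = -0.383  (ESR10)
log2(1863/21828) = -3.550  (MCL3)
The largest magnitude belongs to MCL3.

3.550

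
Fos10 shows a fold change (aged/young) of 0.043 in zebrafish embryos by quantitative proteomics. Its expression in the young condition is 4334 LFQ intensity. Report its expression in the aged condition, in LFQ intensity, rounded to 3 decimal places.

aged expression = 4334 × 0.043 = 186.362

186.362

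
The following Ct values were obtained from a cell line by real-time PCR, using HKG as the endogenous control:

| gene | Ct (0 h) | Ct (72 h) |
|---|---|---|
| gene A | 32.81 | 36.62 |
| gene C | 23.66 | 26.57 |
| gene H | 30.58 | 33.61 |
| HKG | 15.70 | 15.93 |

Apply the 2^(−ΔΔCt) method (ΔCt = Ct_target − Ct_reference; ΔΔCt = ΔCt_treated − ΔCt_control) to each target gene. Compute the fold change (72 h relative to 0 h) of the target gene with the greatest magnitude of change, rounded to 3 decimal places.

gene A: ΔΔCt = (36.62−15.93) − (32.81−15.70) = 20.69 − 17.11 = 3.58; fold change = 2^-3.58 = 0.084
gene C: ΔΔCt = (26.57−15.93) − (23.66−15.70) = 10.64 − 7.96 = 2.68; fold change = 2^-2.68 = 0.156
gene H: ΔΔCt = (33.61−15.93) − (30.58−15.70) = 17.68 − 14.88 = 2.80; fold change = 2^-2.80 = 0.144
gene A has the largest |ΔΔCt| = 3.58.

0.084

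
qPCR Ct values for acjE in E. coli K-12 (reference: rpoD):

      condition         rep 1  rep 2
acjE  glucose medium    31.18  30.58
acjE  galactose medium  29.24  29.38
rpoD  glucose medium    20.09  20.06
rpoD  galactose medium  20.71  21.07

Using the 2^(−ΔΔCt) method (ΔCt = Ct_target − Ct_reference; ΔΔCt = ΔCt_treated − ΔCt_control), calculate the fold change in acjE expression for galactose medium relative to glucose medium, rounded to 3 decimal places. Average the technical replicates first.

5.223

Mean Ct: acjE glucose medium 30.880; acjE galactose medium 29.310; rpoD glucose medium 20.075; rpoD galactose medium 20.890
ΔCt(glucose medium) = 30.880 − 20.075 = 10.805
ΔCt(galactose medium) = 29.310 − 20.890 = 8.420
ΔΔCt = 8.420 − 10.805 = -2.385
Fold change = 2^(−(-2.385)) = 2^2.385 = 5.2234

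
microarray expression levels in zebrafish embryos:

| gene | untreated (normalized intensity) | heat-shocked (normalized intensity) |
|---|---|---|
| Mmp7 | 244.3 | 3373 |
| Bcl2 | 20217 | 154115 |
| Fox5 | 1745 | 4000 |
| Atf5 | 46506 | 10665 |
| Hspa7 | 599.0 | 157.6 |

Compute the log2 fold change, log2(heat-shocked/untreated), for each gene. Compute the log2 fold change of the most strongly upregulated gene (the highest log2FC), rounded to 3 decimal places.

3.787

log2(3373/244.3) = 3.787  (Mmp7)
log2(154115/20217) = 2.930  (Bcl2)
log2(4000/1745) = 1.197  (Fox5)
log2(10665/46506) = -2.125  (Atf5)
log2(157.6/599.0) = -1.926  (Hspa7)
Mmp7 is most strongly upregulated.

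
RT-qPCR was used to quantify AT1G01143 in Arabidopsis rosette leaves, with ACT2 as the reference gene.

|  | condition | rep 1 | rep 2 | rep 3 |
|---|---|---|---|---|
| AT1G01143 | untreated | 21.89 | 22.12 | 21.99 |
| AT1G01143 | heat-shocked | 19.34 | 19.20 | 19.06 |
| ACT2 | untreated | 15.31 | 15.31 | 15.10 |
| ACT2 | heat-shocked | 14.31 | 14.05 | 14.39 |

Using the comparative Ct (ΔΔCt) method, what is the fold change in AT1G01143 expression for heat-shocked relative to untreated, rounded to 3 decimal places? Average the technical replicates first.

Mean Ct: AT1G01143 untreated 22.000; AT1G01143 heat-shocked 19.200; ACT2 untreated 15.240; ACT2 heat-shocked 14.250
ΔCt(untreated) = 22.000 − 15.240 = 6.760
ΔCt(heat-shocked) = 19.200 − 14.250 = 4.950
ΔΔCt = 4.950 − 6.760 = -1.810
Fold change = 2^(−(-1.810)) = 2^1.810 = 3.5064

3.506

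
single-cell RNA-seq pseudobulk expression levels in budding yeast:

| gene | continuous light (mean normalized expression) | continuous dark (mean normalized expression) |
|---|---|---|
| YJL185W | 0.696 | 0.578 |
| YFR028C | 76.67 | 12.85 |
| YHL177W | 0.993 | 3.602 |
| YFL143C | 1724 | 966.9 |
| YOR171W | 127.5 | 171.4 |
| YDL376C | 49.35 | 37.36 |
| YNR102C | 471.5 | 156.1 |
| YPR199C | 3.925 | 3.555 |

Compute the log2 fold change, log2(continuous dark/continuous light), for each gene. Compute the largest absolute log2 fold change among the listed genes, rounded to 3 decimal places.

2.577

log2(0.578/0.696) = -0.268  (YJL185W)
log2(12.85/76.67) = -2.577  (YFR028C)
log2(3.602/0.993) = 1.859  (YHL177W)
log2(966.9/1724) = -0.834  (YFL143C)
log2(171.4/127.5) = 0.427  (YOR171W)
log2(37.36/49.35) = -0.402  (YDL376C)
log2(156.1/471.5) = -1.595  (YNR102C)
log2(3.555/3.925) = -0.143  (YPR199C)
The largest magnitude belongs to YFR028C.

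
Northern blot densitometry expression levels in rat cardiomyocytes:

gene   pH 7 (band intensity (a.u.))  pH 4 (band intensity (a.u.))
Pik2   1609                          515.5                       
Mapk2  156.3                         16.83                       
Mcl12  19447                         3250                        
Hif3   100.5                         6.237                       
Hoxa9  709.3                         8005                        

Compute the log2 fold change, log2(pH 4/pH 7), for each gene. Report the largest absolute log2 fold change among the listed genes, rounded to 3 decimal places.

log2(515.5/1609) = -1.642  (Pik2)
log2(16.83/156.3) = -3.215  (Mapk2)
log2(3250/19447) = -2.581  (Mcl12)
log2(6.237/100.5) = -4.010  (Hif3)
log2(8005/709.3) = 3.496  (Hoxa9)
The largest magnitude belongs to Hif3.

4.010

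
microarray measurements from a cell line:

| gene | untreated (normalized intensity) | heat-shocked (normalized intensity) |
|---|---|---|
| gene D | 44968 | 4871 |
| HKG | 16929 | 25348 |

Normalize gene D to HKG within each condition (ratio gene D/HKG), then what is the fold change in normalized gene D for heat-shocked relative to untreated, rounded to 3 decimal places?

gene D/HKG (untreated) = 44968 / 16929 = 2.6563
gene D/HKG (heat-shocked) = 4871 / 25348 = 0.19217
Fold change = 0.19217 / 2.6563 = 0.0723

0.072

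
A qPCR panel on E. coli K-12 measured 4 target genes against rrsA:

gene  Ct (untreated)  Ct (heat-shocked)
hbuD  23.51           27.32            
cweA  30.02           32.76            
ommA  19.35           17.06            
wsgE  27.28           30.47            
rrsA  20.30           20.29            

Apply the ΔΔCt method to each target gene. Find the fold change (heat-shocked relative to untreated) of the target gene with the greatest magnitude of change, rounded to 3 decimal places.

0.071

hbuD: ΔΔCt = (27.32−20.29) − (23.51−20.30) = 7.03 − 3.21 = 3.82; fold change = 2^-3.82 = 0.071
cweA: ΔΔCt = (32.76−20.29) − (30.02−20.30) = 12.47 − 9.72 = 2.75; fold change = 2^-2.75 = 0.149
ommA: ΔΔCt = (17.06−20.29) − (19.35−20.30) = -3.23 − (-0.95) = -2.28; fold change = 2^2.28 = 4.857
wsgE: ΔΔCt = (30.47−20.29) − (27.28−20.30) = 10.18 − 6.98 = 3.20; fold change = 2^-3.20 = 0.109
hbuD has the largest |ΔΔCt| = 3.82.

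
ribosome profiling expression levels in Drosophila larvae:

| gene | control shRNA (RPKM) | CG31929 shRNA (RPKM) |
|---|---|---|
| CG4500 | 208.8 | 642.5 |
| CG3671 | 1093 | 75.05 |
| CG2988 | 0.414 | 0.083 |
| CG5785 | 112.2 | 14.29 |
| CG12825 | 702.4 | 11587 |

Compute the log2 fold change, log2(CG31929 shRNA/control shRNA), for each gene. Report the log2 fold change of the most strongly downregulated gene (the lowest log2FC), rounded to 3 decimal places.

log2(642.5/208.8) = 1.622  (CG4500)
log2(75.05/1093) = -3.864  (CG3671)
log2(0.083/0.414) = -2.318  (CG2988)
log2(14.29/112.2) = -2.973  (CG5785)
log2(11587/702.4) = 4.044  (CG12825)
CG3671 is most strongly downregulated.

-3.864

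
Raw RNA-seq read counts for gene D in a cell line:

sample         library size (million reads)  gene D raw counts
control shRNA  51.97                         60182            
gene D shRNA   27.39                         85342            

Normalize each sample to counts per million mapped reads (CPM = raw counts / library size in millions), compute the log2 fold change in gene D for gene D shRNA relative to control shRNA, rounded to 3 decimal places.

CPM(control shRNA) = 60182 / 51.97 = 1158.0142
CPM(gene D shRNA) = 85342 / 27.39 = 3115.8087
Fold change = 3115.8087 / 1158.0142 = 2.69065
log2(2.69065) = 1.4280

1.428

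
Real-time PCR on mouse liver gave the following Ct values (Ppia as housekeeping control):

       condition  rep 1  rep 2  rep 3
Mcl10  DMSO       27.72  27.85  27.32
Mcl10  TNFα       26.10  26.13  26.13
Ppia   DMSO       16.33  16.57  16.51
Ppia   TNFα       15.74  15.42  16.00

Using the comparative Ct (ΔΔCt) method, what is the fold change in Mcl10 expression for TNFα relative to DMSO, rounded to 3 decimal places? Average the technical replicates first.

1.693

Mean Ct: Mcl10 DMSO 27.630; Mcl10 TNFα 26.120; Ppia DMSO 16.470; Ppia TNFα 15.720
ΔCt(DMSO) = 27.630 − 16.470 = 11.160
ΔCt(TNFα) = 26.120 − 15.720 = 10.400
ΔΔCt = 10.400 − 11.160 = -0.760
Fold change = 2^(−(-0.760)) = 2^0.760 = 1.6935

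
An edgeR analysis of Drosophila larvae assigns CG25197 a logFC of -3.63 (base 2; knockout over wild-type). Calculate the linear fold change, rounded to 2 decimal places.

0.08

Fold change = 2^(-3.63) = 0.081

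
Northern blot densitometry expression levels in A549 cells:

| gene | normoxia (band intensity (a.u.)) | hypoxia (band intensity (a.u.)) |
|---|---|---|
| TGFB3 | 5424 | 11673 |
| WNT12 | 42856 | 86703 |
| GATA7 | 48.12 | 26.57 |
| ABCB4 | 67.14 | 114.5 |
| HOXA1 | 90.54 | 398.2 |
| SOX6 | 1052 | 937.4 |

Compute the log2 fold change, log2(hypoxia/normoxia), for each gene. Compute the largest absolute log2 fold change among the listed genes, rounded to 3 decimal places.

log2(11673/5424) = 1.106  (TGFB3)
log2(86703/42856) = 1.017  (WNT12)
log2(26.57/48.12) = -0.857  (GATA7)
log2(114.5/67.14) = 0.770  (ABCB4)
log2(398.2/90.54) = 2.137  (HOXA1)
log2(937.4/1052) = -0.166  (SOX6)
The largest magnitude belongs to HOXA1.

2.137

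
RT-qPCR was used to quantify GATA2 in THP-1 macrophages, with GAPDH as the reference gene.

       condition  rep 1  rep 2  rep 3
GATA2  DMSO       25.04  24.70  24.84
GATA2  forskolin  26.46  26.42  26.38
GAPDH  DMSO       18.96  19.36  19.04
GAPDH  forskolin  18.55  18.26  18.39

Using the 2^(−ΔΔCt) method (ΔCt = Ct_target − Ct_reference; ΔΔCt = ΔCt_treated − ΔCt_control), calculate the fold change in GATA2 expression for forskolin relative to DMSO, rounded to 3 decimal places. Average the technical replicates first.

0.206

Mean Ct: GATA2 DMSO 24.860; GATA2 forskolin 26.420; GAPDH DMSO 19.120; GAPDH forskolin 18.400
ΔCt(DMSO) = 24.860 − 19.120 = 5.740
ΔCt(forskolin) = 26.420 − 18.400 = 8.020
ΔΔCt = 8.020 − 5.740 = 2.280
Fold change = 2^(−2.280) = 0.2059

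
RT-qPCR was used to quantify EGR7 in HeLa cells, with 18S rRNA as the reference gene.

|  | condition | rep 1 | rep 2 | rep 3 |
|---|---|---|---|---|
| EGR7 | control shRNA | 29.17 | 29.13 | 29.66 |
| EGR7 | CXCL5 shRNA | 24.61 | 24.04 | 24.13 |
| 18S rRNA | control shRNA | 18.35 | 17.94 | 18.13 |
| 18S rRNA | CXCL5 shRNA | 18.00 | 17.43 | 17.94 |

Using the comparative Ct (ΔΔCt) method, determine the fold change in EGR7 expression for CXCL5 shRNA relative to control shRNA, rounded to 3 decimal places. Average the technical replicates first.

26.173

Mean Ct: EGR7 control shRNA 29.320; EGR7 CXCL5 shRNA 24.260; 18S rRNA control shRNA 18.140; 18S rRNA CXCL5 shRNA 17.790
ΔCt(control shRNA) = 29.320 − 18.140 = 11.180
ΔCt(CXCL5 shRNA) = 24.260 − 17.790 = 6.470
ΔΔCt = 6.470 − 11.180 = -4.710
Fold change = 2^(−(-4.710)) = 2^4.710 = 26.1729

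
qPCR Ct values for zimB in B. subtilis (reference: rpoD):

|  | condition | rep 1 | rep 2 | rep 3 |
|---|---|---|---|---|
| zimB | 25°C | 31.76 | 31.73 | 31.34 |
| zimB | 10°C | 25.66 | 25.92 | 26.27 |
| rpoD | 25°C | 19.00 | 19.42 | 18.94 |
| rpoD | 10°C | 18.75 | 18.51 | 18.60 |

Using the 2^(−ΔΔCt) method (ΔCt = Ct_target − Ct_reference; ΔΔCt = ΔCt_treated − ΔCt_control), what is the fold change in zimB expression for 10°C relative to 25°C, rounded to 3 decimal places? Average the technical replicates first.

35.753

Mean Ct: zimB 25°C 31.610; zimB 10°C 25.950; rpoD 25°C 19.120; rpoD 10°C 18.620
ΔCt(25°C) = 31.610 − 19.120 = 12.490
ΔCt(10°C) = 25.950 − 18.620 = 7.330
ΔΔCt = 7.330 − 12.490 = -5.160
Fold change = 2^(−(-5.160)) = 2^5.160 = 35.7532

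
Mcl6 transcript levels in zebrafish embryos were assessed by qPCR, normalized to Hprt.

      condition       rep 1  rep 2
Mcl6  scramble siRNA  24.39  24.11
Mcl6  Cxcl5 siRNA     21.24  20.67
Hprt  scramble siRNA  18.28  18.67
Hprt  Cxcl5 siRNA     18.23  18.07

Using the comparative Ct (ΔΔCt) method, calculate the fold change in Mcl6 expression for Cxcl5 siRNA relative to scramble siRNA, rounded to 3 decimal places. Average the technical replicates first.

7.835

Mean Ct: Mcl6 scramble siRNA 24.250; Mcl6 Cxcl5 siRNA 20.955; Hprt scramble siRNA 18.475; Hprt Cxcl5 siRNA 18.150
ΔCt(scramble siRNA) = 24.250 − 18.475 = 5.775
ΔCt(Cxcl5 siRNA) = 20.955 − 18.150 = 2.805
ΔΔCt = 2.805 − 5.775 = -2.970
Fold change = 2^(−(-2.970)) = 2^2.970 = 7.8354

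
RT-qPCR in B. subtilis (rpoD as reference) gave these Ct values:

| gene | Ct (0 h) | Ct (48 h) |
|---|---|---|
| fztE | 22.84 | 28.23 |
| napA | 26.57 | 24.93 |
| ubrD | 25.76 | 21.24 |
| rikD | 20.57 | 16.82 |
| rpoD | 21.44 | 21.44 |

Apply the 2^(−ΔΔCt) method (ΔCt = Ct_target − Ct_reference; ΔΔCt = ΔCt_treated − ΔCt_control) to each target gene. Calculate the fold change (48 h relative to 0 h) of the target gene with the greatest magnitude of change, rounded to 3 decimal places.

fztE: ΔΔCt = (28.23−21.44) − (22.84−21.44) = 6.79 − 1.40 = 5.39; fold change = 2^-5.39 = 0.024
napA: ΔΔCt = (24.93−21.44) − (26.57−21.44) = 3.49 − 5.13 = -1.64; fold change = 2^1.64 = 3.117
ubrD: ΔΔCt = (21.24−21.44) − (25.76−21.44) = -0.20 − 4.32 = -4.52; fold change = 2^4.52 = 22.943
rikD: ΔΔCt = (16.82−21.44) − (20.57−21.44) = -4.62 − (-0.87) = -3.75; fold change = 2^3.75 = 13.454
fztE has the largest |ΔΔCt| = 5.39.

0.024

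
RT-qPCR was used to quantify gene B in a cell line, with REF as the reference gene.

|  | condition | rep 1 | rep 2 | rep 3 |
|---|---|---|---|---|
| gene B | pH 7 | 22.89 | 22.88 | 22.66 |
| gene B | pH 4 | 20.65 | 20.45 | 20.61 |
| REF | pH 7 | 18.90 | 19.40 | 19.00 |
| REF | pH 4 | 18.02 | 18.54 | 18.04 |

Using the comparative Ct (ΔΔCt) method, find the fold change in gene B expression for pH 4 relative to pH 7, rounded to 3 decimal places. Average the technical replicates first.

2.532

Mean Ct: gene B pH 7 22.810; gene B pH 4 20.570; REF pH 7 19.100; REF pH 4 18.200
ΔCt(pH 7) = 22.810 − 19.100 = 3.710
ΔCt(pH 4) = 20.570 − 18.200 = 2.370
ΔΔCt = 2.370 − 3.710 = -1.340
Fold change = 2^(−(-1.340)) = 2^1.340 = 2.5315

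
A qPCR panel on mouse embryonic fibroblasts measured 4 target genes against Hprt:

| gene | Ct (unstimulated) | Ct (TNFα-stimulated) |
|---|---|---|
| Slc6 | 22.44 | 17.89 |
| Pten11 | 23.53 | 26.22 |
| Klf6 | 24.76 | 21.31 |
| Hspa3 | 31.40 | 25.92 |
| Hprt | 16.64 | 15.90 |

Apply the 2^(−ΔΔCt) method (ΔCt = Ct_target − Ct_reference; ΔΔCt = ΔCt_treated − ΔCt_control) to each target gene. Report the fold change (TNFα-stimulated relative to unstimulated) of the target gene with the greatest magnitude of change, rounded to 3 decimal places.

26.723

Slc6: ΔΔCt = (17.89−15.90) − (22.44−16.64) = 1.99 − 5.80 = -3.81; fold change = 2^3.81 = 14.026
Pten11: ΔΔCt = (26.22−15.90) − (23.53−16.64) = 10.32 − 6.89 = 3.43; fold change = 2^-3.43 = 0.093
Klf6: ΔΔCt = (21.31−15.90) − (24.76−16.64) = 5.41 − 8.12 = -2.71; fold change = 2^2.71 = 6.543
Hspa3: ΔΔCt = (25.92−15.90) − (31.40−16.64) = 10.02 − 14.76 = -4.74; fold change = 2^4.74 = 26.723
Hspa3 has the largest |ΔΔCt| = 4.74.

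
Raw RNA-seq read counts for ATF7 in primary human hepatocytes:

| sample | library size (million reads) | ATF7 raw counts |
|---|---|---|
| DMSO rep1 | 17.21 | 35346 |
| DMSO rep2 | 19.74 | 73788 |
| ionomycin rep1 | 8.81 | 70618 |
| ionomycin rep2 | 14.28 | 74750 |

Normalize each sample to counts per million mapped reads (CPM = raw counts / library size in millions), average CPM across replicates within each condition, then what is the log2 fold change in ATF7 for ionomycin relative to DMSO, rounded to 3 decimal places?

1.194

CPM(DMSO rep1) = 35346 / 17.21 = 2053.8059
CPM(DMSO rep2) = 73788 / 19.74 = 3737.9939
CPM(ionomycin rep1) = 70618 / 8.81 = 8015.6640
CPM(ionomycin rep2) = 74750 / 14.28 = 5234.5938
mean CPM(DMSO) = 2895.8999; mean CPM(ionomycin) = 6625.1289
Fold change = 6625.1289 / 2895.8999 = 2.28776
log2(2.28776) = 1.1939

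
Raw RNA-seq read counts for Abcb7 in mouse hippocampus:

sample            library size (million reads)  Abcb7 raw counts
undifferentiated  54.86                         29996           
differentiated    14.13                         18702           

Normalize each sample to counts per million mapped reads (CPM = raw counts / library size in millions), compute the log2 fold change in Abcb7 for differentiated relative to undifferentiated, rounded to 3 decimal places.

CPM(undifferentiated) = 29996 / 54.86 = 546.7736
CPM(differentiated) = 18702 / 14.13 = 1323.5669
Fold change = 1323.5669 / 546.7736 = 2.42069
log2(2.42069) = 1.2754

1.275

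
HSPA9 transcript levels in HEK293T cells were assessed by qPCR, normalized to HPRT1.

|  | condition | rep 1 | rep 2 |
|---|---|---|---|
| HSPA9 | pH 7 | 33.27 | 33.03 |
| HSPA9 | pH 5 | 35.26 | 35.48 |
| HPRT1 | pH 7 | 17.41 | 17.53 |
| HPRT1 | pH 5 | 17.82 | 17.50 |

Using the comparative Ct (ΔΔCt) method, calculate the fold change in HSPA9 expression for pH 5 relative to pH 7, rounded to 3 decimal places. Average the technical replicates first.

0.245

Mean Ct: HSPA9 pH 7 33.150; HSPA9 pH 5 35.370; HPRT1 pH 7 17.470; HPRT1 pH 5 17.660
ΔCt(pH 7) = 33.150 − 17.470 = 15.680
ΔCt(pH 5) = 35.370 − 17.660 = 17.710
ΔΔCt = 17.710 − 15.680 = 2.030
Fold change = 2^(−2.030) = 0.2449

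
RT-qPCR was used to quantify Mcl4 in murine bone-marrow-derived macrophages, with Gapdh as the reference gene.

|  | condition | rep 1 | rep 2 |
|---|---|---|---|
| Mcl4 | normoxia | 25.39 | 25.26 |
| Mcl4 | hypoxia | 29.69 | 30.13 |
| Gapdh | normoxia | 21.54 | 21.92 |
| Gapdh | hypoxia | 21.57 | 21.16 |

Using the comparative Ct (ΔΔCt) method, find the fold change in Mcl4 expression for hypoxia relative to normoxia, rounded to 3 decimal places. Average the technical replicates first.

Mean Ct: Mcl4 normoxia 25.325; Mcl4 hypoxia 29.910; Gapdh normoxia 21.730; Gapdh hypoxia 21.365
ΔCt(normoxia) = 25.325 − 21.730 = 3.595
ΔCt(hypoxia) = 29.910 − 21.365 = 8.545
ΔΔCt = 8.545 − 3.595 = 4.950
Fold change = 2^(−4.950) = 0.0324

0.032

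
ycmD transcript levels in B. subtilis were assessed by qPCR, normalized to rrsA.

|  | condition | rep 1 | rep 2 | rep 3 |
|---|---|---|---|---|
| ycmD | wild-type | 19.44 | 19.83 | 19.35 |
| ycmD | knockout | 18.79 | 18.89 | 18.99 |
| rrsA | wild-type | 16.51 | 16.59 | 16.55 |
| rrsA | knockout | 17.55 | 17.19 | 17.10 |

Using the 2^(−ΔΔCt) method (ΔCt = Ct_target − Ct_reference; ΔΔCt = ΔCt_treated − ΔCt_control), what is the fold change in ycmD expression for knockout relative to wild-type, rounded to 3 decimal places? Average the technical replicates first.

Mean Ct: ycmD wild-type 19.540; ycmD knockout 18.890; rrsA wild-type 16.550; rrsA knockout 17.280
ΔCt(wild-type) = 19.540 − 16.550 = 2.990
ΔCt(knockout) = 18.890 − 17.280 = 1.610
ΔΔCt = 1.610 − 2.990 = -1.380
Fold change = 2^(−(-1.380)) = 2^1.380 = 2.6027

2.603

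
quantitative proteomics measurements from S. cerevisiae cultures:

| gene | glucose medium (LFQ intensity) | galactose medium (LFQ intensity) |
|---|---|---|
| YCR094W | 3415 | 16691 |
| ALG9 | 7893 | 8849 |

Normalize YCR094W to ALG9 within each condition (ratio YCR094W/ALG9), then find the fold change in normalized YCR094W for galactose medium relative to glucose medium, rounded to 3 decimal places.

YCR094W/ALG9 (glucose medium) = 3415 / 7893 = 0.43266
YCR094W/ALG9 (galactose medium) = 16691 / 8849 = 1.8862
Fold change = 1.8862 / 0.43266 = 4.3595

4.360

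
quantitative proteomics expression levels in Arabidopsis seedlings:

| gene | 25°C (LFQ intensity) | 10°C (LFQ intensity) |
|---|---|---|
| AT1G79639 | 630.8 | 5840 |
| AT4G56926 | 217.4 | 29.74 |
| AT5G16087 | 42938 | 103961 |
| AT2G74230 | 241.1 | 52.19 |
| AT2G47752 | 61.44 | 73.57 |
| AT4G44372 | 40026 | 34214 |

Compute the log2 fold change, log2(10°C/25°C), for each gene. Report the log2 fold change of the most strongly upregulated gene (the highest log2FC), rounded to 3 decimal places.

log2(5840/630.8) = 3.211  (AT1G79639)
log2(29.74/217.4) = -2.870  (AT4G56926)
log2(103961/42938) = 1.276  (AT5G16087)
log2(52.19/241.1) = -2.208  (AT2G74230)
log2(73.57/61.44) = 0.260  (AT2G47752)
log2(34214/40026) = -0.226  (AT4G44372)
AT1G79639 is most strongly upregulated.

3.211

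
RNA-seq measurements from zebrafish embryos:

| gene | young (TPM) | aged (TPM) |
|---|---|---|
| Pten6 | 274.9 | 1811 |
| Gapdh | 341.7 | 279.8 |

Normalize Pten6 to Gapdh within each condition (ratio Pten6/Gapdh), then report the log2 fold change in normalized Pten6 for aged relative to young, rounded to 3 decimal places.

Pten6/Gapdh (young) = 274.9 / 341.7 = 0.80451
Pten6/Gapdh (aged) = 1811 / 279.8 = 6.4725
Fold change = 6.4725 / 0.80451 = 8.0453
log2(8.0453) = 3.0081

3.008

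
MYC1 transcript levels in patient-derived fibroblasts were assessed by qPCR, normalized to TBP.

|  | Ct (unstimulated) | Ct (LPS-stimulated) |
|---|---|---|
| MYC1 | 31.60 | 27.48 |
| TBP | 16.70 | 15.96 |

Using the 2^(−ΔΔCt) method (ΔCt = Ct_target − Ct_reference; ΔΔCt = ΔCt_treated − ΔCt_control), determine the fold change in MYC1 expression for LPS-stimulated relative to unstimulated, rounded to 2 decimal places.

10.41

ΔCt(unstimulated) = 31.600 − 16.700 = 14.900
ΔCt(LPS-stimulated) = 27.480 − 15.960 = 11.520
ΔΔCt = 11.520 − 14.900 = -3.380
Fold change = 2^(−(-3.380)) = 2^3.380 = 10.411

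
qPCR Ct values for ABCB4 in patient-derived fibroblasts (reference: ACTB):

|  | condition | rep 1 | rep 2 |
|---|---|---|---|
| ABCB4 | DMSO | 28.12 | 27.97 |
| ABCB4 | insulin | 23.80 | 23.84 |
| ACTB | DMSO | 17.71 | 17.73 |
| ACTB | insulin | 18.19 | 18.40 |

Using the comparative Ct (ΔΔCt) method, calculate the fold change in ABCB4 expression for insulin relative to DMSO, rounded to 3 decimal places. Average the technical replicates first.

27.858

Mean Ct: ABCB4 DMSO 28.045; ABCB4 insulin 23.820; ACTB DMSO 17.720; ACTB insulin 18.295
ΔCt(DMSO) = 28.045 − 17.720 = 10.325
ΔCt(insulin) = 23.820 − 18.295 = 5.525
ΔΔCt = 5.525 − 10.325 = -4.800
Fold change = 2^(−(-4.800)) = 2^4.800 = 27.8576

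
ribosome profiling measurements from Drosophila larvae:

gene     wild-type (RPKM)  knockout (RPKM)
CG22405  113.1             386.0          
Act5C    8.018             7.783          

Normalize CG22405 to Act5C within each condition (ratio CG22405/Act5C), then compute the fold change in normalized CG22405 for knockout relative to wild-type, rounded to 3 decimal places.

CG22405/Act5C (wild-type) = 113.1 / 8.018 = 14.106
CG22405/Act5C (knockout) = 386.0 / 7.783 = 49.595
Fold change = 49.595 / 14.106 = 3.5160

3.516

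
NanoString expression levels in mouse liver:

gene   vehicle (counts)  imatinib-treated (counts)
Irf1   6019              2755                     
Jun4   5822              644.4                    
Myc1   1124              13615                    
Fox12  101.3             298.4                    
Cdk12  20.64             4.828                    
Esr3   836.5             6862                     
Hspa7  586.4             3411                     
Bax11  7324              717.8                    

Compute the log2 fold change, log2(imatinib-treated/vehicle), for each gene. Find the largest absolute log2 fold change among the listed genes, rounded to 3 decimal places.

log2(2755/6019) = -1.127  (Irf1)
log2(644.4/5822) = -3.175  (Jun4)
log2(13615/1124) = 3.598  (Myc1)
log2(298.4/101.3) = 1.559  (Fox12)
log2(4.828/20.64) = -2.096  (Cdk12)
log2(6862/836.5) = 3.036  (Esr3)
log2(3411/586.4) = 2.540  (Hspa7)
log2(717.8/7324) = -3.351  (Bax11)
The largest magnitude belongs to Myc1.

3.598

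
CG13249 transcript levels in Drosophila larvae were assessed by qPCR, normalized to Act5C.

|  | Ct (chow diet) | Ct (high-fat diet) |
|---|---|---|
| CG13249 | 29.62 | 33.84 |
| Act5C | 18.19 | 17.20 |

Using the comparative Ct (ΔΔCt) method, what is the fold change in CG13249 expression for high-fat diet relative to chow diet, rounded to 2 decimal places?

ΔCt(chow diet) = 29.620 − 18.190 = 11.430
ΔCt(high-fat diet) = 33.840 − 17.200 = 16.640
ΔΔCt = 16.640 − 11.430 = 5.210
Fold change = 2^(−5.210) = 0.027

0.03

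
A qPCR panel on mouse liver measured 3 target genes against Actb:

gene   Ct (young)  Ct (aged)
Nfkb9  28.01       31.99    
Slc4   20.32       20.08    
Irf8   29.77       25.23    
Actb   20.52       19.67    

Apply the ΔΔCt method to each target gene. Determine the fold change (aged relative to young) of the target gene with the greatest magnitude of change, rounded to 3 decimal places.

0.035

Nfkb9: ΔΔCt = (31.99−19.67) − (28.01−20.52) = 12.32 − 7.49 = 4.83; fold change = 2^-4.83 = 0.035
Slc4: ΔΔCt = (20.08−19.67) − (20.32−20.52) = 0.41 − (-0.20) = 0.61; fold change = 2^-0.61 = 0.655
Irf8: ΔΔCt = (25.23−19.67) − (29.77−20.52) = 5.56 − 9.25 = -3.69; fold change = 2^3.69 = 12.906
Nfkb9 has the largest |ΔΔCt| = 4.83.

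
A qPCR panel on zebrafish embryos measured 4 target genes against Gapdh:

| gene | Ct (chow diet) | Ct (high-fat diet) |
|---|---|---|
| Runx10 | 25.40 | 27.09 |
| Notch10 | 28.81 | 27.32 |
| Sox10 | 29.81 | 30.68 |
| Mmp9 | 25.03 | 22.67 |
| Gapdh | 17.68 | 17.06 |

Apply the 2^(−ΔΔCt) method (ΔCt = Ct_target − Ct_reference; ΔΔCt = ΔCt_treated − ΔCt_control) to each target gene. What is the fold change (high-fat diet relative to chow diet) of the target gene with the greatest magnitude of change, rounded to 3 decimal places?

0.202

Runx10: ΔΔCt = (27.09−17.06) − (25.40−17.68) = 10.03 − 7.72 = 2.31; fold change = 2^-2.31 = 0.202
Notch10: ΔΔCt = (27.32−17.06) − (28.81−17.68) = 10.26 − 11.13 = -0.87; fold change = 2^0.87 = 1.828
Sox10: ΔΔCt = (30.68−17.06) − (29.81−17.68) = 13.62 − 12.13 = 1.49; fold change = 2^-1.49 = 0.356
Mmp9: ΔΔCt = (22.67−17.06) − (25.03−17.68) = 5.61 − 7.35 = -1.74; fold change = 2^1.74 = 3.340
Runx10 has the largest |ΔΔCt| = 2.31.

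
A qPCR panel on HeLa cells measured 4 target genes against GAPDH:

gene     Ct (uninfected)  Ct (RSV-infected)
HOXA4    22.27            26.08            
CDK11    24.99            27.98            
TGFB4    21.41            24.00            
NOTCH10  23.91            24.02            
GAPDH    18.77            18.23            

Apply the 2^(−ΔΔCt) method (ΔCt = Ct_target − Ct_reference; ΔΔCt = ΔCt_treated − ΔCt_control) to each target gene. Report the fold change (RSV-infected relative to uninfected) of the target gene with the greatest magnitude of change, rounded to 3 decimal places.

HOXA4: ΔΔCt = (26.08−18.23) − (22.27−18.77) = 7.85 − 3.50 = 4.35; fold change = 2^-4.35 = 0.049
CDK11: ΔΔCt = (27.98−18.23) − (24.99−18.77) = 9.75 − 6.22 = 3.53; fold change = 2^-3.53 = 0.087
TGFB4: ΔΔCt = (24.00−18.23) − (21.41−18.77) = 5.77 − 2.64 = 3.13; fold change = 2^-3.13 = 0.114
NOTCH10: ΔΔCt = (24.02−18.23) − (23.91−18.77) = 5.79 − 5.14 = 0.65; fold change = 2^-0.65 = 0.637
HOXA4 has the largest |ΔΔCt| = 4.35.

0.049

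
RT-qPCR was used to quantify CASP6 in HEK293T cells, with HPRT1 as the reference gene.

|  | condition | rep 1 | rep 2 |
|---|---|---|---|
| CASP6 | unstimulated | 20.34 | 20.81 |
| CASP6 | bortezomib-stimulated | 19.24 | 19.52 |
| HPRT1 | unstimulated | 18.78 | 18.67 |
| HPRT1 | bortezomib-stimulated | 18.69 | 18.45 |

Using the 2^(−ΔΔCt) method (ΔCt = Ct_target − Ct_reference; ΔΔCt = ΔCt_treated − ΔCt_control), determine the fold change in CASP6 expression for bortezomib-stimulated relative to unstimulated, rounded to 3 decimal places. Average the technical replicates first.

2.056

Mean Ct: CASP6 unstimulated 20.575; CASP6 bortezomib-stimulated 19.380; HPRT1 unstimulated 18.725; HPRT1 bortezomib-stimulated 18.570
ΔCt(unstimulated) = 20.575 − 18.725 = 1.850
ΔCt(bortezomib-stimulated) = 19.380 − 18.570 = 0.810
ΔΔCt = 0.810 − 1.850 = -1.040
Fold change = 2^(−(-1.040)) = 2^1.040 = 2.0562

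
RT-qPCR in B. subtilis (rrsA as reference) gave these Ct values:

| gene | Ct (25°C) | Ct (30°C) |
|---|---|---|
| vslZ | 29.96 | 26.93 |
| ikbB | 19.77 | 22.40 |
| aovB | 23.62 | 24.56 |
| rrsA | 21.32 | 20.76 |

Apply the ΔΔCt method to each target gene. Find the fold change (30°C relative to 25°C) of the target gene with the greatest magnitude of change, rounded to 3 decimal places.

vslZ: ΔΔCt = (26.93−20.76) − (29.96−21.32) = 6.17 − 8.64 = -2.47; fold change = 2^2.47 = 5.540
ikbB: ΔΔCt = (22.40−20.76) − (19.77−21.32) = 1.64 − (-1.55) = 3.19; fold change = 2^-3.19 = 0.110
aovB: ΔΔCt = (24.56−20.76) − (23.62−21.32) = 3.80 − 2.30 = 1.50; fold change = 2^-1.50 = 0.354
ikbB has the largest |ΔΔCt| = 3.19.

0.110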